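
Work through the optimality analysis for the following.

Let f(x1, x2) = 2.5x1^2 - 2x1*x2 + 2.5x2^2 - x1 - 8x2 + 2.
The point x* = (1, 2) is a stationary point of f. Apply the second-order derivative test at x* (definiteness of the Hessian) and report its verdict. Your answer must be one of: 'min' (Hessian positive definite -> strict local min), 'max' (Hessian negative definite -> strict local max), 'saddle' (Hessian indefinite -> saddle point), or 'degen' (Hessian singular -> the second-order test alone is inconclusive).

Compute the Hessian H = grad^2 f:
  H = [[5, -2], [-2, 5]]
Verify stationarity: grad f(x*) = H x* + g = (0, 0).
Eigenvalues of H: 3, 7.
Both eigenvalues > 0, so H is positive definite -> x* is a strict local min.

min


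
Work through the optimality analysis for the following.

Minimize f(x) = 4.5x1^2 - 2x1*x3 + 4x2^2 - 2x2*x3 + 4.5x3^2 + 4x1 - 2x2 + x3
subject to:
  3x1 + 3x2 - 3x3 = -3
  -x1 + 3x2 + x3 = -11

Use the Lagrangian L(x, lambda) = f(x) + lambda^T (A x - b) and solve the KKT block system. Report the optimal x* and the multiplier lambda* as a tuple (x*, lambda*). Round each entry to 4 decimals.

Form the Lagrangian:
  L(x, lambda) = (1/2) x^T Q x + c^T x + lambda^T (A x - b)
Stationarity (grad_x L = 0): Q x + c + A^T lambda = 0.
Primal feasibility: A x = b.

This gives the KKT block system:
  [ Q   A^T ] [ x     ]   [-c ]
  [ A    0  ] [ lambda ] = [ b ]

Solving the linear system:
  x*      = (0.2143, -3, -1.7857)
  lambda* = (-0.506, 7.9821)
  f(x*)   = 45.6786

x* = (0.2143, -3, -1.7857), lambda* = (-0.506, 7.9821)


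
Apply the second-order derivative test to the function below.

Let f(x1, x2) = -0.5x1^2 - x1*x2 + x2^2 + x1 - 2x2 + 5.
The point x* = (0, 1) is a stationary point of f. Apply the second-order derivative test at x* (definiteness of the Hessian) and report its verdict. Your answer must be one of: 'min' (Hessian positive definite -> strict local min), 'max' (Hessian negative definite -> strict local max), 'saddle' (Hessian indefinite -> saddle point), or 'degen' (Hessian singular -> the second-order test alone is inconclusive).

Compute the Hessian H = grad^2 f:
  H = [[-1, -1], [-1, 2]]
Verify stationarity: grad f(x*) = H x* + g = (0, 0).
Eigenvalues of H: -1.3028, 2.3028.
Eigenvalues have mixed signs, so H is indefinite -> x* is a saddle point.

saddle


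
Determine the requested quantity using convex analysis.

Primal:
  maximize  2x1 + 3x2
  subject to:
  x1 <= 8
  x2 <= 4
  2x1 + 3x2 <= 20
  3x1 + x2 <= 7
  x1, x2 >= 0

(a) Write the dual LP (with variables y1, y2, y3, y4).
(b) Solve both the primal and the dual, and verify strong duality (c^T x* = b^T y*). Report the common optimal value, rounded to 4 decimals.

The standard primal-dual pair for 'max c^T x s.t. A x <= b, x >= 0' is:
  Dual:  min b^T y  s.t.  A^T y >= c,  y >= 0.

So the dual LP is:
  minimize  8y1 + 4y2 + 20y3 + 7y4
  subject to:
    y1 + 2y3 + 3y4 >= 2
    y2 + 3y3 + y4 >= 3
    y1, y2, y3, y4 >= 0

Solving the primal: x* = (1, 4).
  primal value c^T x* = 14.
Solving the dual: y* = (0, 2.3333, 0, 0.6667).
  dual value b^T y* = 14.
Strong duality: c^T x* = b^T y*. Confirmed.

14


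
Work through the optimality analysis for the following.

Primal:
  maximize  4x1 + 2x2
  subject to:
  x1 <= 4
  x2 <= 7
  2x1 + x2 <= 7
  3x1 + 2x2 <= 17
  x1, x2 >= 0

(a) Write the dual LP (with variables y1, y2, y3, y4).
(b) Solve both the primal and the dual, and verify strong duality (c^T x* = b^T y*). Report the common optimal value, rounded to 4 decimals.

The standard primal-dual pair for 'max c^T x s.t. A x <= b, x >= 0' is:
  Dual:  min b^T y  s.t.  A^T y >= c,  y >= 0.

So the dual LP is:
  minimize  4y1 + 7y2 + 7y3 + 17y4
  subject to:
    y1 + 2y3 + 3y4 >= 4
    y2 + y3 + 2y4 >= 2
    y1, y2, y3, y4 >= 0

Solving the primal: x* = (3.5, 0).
  primal value c^T x* = 14.
Solving the dual: y* = (0, 0, 2, 0).
  dual value b^T y* = 14.
Strong duality: c^T x* = b^T y*. Confirmed.

14


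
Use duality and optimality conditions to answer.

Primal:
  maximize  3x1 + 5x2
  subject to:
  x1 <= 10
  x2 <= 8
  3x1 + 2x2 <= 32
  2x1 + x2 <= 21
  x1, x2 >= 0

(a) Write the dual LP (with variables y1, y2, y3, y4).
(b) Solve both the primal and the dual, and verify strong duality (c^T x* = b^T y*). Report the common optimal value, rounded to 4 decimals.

The standard primal-dual pair for 'max c^T x s.t. A x <= b, x >= 0' is:
  Dual:  min b^T y  s.t.  A^T y >= c,  y >= 0.

So the dual LP is:
  minimize  10y1 + 8y2 + 32y3 + 21y4
  subject to:
    y1 + 3y3 + 2y4 >= 3
    y2 + 2y3 + y4 >= 5
    y1, y2, y3, y4 >= 0

Solving the primal: x* = (5.3333, 8).
  primal value c^T x* = 56.
Solving the dual: y* = (0, 3, 1, 0).
  dual value b^T y* = 56.
Strong duality: c^T x* = b^T y*. Confirmed.

56


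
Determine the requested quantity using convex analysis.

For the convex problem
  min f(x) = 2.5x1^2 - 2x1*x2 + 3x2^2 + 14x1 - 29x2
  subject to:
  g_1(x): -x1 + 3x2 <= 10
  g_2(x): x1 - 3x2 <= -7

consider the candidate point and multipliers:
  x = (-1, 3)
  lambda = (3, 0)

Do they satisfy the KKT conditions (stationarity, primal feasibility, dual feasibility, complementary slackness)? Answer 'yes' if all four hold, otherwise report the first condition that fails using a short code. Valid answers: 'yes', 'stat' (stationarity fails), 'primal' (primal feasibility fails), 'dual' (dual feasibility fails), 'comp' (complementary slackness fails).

Gradient of f: grad f(x) = Q x + c = (3, -9)
Constraint values g_i(x) = a_i^T x - b_i:
  g_1((-1, 3)) = 0
  g_2((-1, 3)) = -3
Stationarity residual: grad f(x) + sum_i lambda_i a_i = (0, 0)
  -> stationarity OK
Primal feasibility (all g_i <= 0): OK
Dual feasibility (all lambda_i >= 0): OK
Complementary slackness (lambda_i * g_i(x) = 0 for all i): OK

Verdict: yes, KKT holds.

yes


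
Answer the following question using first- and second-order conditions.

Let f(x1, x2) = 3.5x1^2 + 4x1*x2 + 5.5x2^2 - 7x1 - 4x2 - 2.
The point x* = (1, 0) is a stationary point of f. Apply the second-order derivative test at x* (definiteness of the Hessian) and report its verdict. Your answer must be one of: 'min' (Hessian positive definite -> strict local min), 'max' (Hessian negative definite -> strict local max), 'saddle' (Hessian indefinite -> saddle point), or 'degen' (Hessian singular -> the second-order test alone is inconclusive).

Compute the Hessian H = grad^2 f:
  H = [[7, 4], [4, 11]]
Verify stationarity: grad f(x*) = H x* + g = (0, 0).
Eigenvalues of H: 4.5279, 13.4721.
Both eigenvalues > 0, so H is positive definite -> x* is a strict local min.

min


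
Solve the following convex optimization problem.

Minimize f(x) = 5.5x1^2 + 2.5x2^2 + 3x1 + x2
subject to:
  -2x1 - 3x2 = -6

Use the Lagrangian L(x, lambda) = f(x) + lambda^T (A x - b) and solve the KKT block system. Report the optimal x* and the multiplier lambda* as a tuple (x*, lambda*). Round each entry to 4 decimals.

Form the Lagrangian:
  L(x, lambda) = (1/2) x^T Q x + c^T x + lambda^T (A x - b)
Stationarity (grad_x L = 0): Q x + c + A^T lambda = 0.
Primal feasibility: A x = b.

This gives the KKT block system:
  [ Q   A^T ] [ x     ]   [-c ]
  [ A    0  ] [ lambda ] = [ b ]

Solving the linear system:
  x*      = (0.3277, 1.7815)
  lambda* = (3.3025)
  f(x*)   = 11.2899

x* = (0.3277, 1.7815), lambda* = (3.3025)


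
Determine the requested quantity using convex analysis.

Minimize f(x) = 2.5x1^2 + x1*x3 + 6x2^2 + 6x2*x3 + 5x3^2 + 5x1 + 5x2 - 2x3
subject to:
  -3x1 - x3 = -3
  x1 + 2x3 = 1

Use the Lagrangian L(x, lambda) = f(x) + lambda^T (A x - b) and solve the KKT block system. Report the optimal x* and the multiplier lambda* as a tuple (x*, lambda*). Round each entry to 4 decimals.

Form the Lagrangian:
  L(x, lambda) = (1/2) x^T Q x + c^T x + lambda^T (A x - b)
Stationarity (grad_x L = 0): Q x + c + A^T lambda = 0.
Primal feasibility: A x = b.

This gives the KKT block system:
  [ Q   A^T ] [ x     ]   [-c ]
  [ A    0  ] [ lambda ] = [ b ]

Solving the linear system:
  x*      = (1, -0.4167, 0)
  lambda* = (4.7, 4.1)
  f(x*)   = 6.4583

x* = (1, -0.4167, 0), lambda* = (4.7, 4.1)


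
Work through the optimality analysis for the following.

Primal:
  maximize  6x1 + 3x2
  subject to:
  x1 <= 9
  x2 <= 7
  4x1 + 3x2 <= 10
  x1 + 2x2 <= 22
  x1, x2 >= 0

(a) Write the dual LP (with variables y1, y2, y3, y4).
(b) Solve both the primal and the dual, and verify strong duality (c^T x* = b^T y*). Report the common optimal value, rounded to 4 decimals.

The standard primal-dual pair for 'max c^T x s.t. A x <= b, x >= 0' is:
  Dual:  min b^T y  s.t.  A^T y >= c,  y >= 0.

So the dual LP is:
  minimize  9y1 + 7y2 + 10y3 + 22y4
  subject to:
    y1 + 4y3 + y4 >= 6
    y2 + 3y3 + 2y4 >= 3
    y1, y2, y3, y4 >= 0

Solving the primal: x* = (2.5, 0).
  primal value c^T x* = 15.
Solving the dual: y* = (0, 0, 1.5, 0).
  dual value b^T y* = 15.
Strong duality: c^T x* = b^T y*. Confirmed.

15


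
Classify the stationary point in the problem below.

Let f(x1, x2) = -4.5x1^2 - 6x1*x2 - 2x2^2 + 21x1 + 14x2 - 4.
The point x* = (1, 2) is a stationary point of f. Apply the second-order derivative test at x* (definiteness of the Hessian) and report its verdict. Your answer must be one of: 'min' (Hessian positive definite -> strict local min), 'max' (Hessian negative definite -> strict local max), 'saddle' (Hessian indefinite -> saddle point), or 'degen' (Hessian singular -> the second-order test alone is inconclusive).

Compute the Hessian H = grad^2 f:
  H = [[-9, -6], [-6, -4]]
Verify stationarity: grad f(x*) = H x* + g = (0, 0).
Eigenvalues of H: -13, 0.
H has a zero eigenvalue (singular; negative semidefinite but not definite), so H is neither positive definite, negative definite, nor indefinite. The second-order test alone is inconclusive -> degen.
(Indeed, f is constant along the null direction of H through x*, so x* is not a strict local extremum.)

degen


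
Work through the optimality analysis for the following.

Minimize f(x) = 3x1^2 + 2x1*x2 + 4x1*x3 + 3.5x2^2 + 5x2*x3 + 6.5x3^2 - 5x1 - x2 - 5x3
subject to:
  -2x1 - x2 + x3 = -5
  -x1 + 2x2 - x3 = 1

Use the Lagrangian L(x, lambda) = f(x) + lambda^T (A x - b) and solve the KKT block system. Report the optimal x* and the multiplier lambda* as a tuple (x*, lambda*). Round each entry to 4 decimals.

Form the Lagrangian:
  L(x, lambda) = (1/2) x^T Q x + c^T x + lambda^T (A x - b)
Stationarity (grad_x L = 0): Q x + c + A^T lambda = 0.
Primal feasibility: A x = b.

This gives the KKT block system:
  [ Q   A^T ] [ x     ]   [-c ]
  [ A    0  ] [ lambda ] = [ b ]

Solving the linear system:
  x*      = (1.646, 0.9379, -0.7701)
  lambda* = (2.4698, -1.2685)
  f(x*)   = 4.1502

x* = (1.646, 0.9379, -0.7701), lambda* = (2.4698, -1.2685)


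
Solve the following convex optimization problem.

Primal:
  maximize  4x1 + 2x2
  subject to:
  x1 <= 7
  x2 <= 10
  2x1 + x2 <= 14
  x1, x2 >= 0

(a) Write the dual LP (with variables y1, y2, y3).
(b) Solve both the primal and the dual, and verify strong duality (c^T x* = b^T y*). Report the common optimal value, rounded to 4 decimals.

The standard primal-dual pair for 'max c^T x s.t. A x <= b, x >= 0' is:
  Dual:  min b^T y  s.t.  A^T y >= c,  y >= 0.

So the dual LP is:
  minimize  7y1 + 10y2 + 14y3
  subject to:
    y1 + 2y3 >= 4
    y2 + y3 >= 2
    y1, y2, y3 >= 0

Solving the primal: x* = (7, 0).
  primal value c^T x* = 28.
Solving the dual: y* = (0, 0, 2).
  dual value b^T y* = 28.
Strong duality: c^T x* = b^T y*. Confirmed.

28


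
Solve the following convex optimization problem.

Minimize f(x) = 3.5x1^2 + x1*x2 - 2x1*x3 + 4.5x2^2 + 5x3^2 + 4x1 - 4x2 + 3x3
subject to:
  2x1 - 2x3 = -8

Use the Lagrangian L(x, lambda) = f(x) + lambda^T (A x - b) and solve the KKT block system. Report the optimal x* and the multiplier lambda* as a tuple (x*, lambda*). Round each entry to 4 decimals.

Form the Lagrangian:
  L(x, lambda) = (1/2) x^T Q x + c^T x + lambda^T (A x - b)
Stationarity (grad_x L = 0): Q x + c + A^T lambda = 0.
Primal feasibility: A x = b.

This gives the KKT block system:
  [ Q   A^T ] [ x     ]   [-c ]
  [ A    0  ] [ lambda ] = [ b ]

Solving the linear system:
  x*      = (-3.0603, 0.7845, 0.9397)
  lambda* = (9.2586)
  f(x*)   = 30.7543

x* = (-3.0603, 0.7845, 0.9397), lambda* = (9.2586)


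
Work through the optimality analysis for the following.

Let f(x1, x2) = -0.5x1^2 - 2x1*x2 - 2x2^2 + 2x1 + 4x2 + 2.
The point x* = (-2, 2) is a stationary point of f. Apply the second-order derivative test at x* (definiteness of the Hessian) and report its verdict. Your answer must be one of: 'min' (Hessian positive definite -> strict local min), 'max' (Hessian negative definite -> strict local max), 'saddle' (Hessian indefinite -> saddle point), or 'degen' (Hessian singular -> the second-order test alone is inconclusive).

Compute the Hessian H = grad^2 f:
  H = [[-1, -2], [-2, -4]]
Verify stationarity: grad f(x*) = H x* + g = (0, 0).
Eigenvalues of H: -5, 0.
H has a zero eigenvalue (singular; negative semidefinite but not definite), so H is neither positive definite, negative definite, nor indefinite. The second-order test alone is inconclusive -> degen.
(Indeed, f is constant along the null direction of H through x*, so x* is not a strict local extremum.)

degen


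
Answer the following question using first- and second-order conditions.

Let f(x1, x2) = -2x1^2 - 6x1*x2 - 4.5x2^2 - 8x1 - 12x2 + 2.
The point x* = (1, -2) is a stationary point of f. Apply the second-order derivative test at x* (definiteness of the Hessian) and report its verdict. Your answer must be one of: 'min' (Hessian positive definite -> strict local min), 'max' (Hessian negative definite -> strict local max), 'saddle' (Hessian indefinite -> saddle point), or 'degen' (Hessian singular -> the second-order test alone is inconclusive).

Compute the Hessian H = grad^2 f:
  H = [[-4, -6], [-6, -9]]
Verify stationarity: grad f(x*) = H x* + g = (0, 0).
Eigenvalues of H: -13, 0.
H has a zero eigenvalue (singular; negative semidefinite but not definite), so H is neither positive definite, negative definite, nor indefinite. The second-order test alone is inconclusive -> degen.
(Indeed, f is constant along the null direction of H through x*, so x* is not a strict local extremum.)

degen


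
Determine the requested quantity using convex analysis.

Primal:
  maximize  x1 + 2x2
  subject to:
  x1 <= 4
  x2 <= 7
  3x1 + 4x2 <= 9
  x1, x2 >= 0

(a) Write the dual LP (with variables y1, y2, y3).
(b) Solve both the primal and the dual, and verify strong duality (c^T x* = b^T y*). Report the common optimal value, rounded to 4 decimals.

The standard primal-dual pair for 'max c^T x s.t. A x <= b, x >= 0' is:
  Dual:  min b^T y  s.t.  A^T y >= c,  y >= 0.

So the dual LP is:
  minimize  4y1 + 7y2 + 9y3
  subject to:
    y1 + 3y3 >= 1
    y2 + 4y3 >= 2
    y1, y2, y3 >= 0

Solving the primal: x* = (0, 2.25).
  primal value c^T x* = 4.5.
Solving the dual: y* = (0, 0, 0.5).
  dual value b^T y* = 4.5.
Strong duality: c^T x* = b^T y*. Confirmed.

4.5


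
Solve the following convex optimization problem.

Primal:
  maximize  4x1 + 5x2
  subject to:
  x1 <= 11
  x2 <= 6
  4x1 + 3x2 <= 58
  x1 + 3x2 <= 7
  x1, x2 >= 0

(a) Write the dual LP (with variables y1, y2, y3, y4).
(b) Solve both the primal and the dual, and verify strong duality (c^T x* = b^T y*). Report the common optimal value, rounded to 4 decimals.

The standard primal-dual pair for 'max c^T x s.t. A x <= b, x >= 0' is:
  Dual:  min b^T y  s.t.  A^T y >= c,  y >= 0.

So the dual LP is:
  minimize  11y1 + 6y2 + 58y3 + 7y4
  subject to:
    y1 + 4y3 + y4 >= 4
    y2 + 3y3 + 3y4 >= 5
    y1, y2, y3, y4 >= 0

Solving the primal: x* = (7, 0).
  primal value c^T x* = 28.
Solving the dual: y* = (0, 0, 0, 4).
  dual value b^T y* = 28.
Strong duality: c^T x* = b^T y*. Confirmed.

28


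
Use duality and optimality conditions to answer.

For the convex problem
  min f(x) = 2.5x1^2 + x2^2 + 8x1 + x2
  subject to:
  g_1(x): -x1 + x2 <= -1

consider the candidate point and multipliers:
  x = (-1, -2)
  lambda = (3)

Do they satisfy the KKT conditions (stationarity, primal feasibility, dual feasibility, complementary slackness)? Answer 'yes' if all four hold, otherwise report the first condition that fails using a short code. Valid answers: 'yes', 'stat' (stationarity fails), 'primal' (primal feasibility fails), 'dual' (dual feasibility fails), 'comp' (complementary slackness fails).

Gradient of f: grad f(x) = Q x + c = (3, -3)
Constraint values g_i(x) = a_i^T x - b_i:
  g_1((-1, -2)) = 0
Stationarity residual: grad f(x) + sum_i lambda_i a_i = (0, 0)
  -> stationarity OK
Primal feasibility (all g_i <= 0): OK
Dual feasibility (all lambda_i >= 0): OK
Complementary slackness (lambda_i * g_i(x) = 0 for all i): OK

Verdict: yes, KKT holds.

yes


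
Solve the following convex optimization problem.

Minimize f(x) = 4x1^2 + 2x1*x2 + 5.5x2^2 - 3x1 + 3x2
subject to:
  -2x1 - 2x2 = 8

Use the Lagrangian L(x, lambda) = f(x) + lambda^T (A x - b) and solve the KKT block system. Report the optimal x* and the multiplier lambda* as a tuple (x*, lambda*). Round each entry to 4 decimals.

Form the Lagrangian:
  L(x, lambda) = (1/2) x^T Q x + c^T x + lambda^T (A x - b)
Stationarity (grad_x L = 0): Q x + c + A^T lambda = 0.
Primal feasibility: A x = b.

This gives the KKT block system:
  [ Q   A^T ] [ x     ]   [-c ]
  [ A    0  ] [ lambda ] = [ b ]

Solving the linear system:
  x*      = (-2, -2)
  lambda* = (-11.5)
  f(x*)   = 46

x* = (-2, -2), lambda* = (-11.5)


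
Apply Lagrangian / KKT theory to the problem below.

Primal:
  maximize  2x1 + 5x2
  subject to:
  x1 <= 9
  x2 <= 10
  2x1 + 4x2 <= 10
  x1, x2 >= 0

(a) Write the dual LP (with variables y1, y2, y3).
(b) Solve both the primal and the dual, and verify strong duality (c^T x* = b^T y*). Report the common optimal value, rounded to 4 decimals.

The standard primal-dual pair for 'max c^T x s.t. A x <= b, x >= 0' is:
  Dual:  min b^T y  s.t.  A^T y >= c,  y >= 0.

So the dual LP is:
  minimize  9y1 + 10y2 + 10y3
  subject to:
    y1 + 2y3 >= 2
    y2 + 4y3 >= 5
    y1, y2, y3 >= 0

Solving the primal: x* = (0, 2.5).
  primal value c^T x* = 12.5.
Solving the dual: y* = (0, 0, 1.25).
  dual value b^T y* = 12.5.
Strong duality: c^T x* = b^T y*. Confirmed.

12.5


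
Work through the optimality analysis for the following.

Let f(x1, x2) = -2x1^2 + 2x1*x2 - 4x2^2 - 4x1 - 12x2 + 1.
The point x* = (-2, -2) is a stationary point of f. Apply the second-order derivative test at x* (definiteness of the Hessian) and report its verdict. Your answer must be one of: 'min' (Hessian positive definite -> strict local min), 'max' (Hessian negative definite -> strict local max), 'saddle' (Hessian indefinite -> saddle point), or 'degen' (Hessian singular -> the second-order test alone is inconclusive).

Compute the Hessian H = grad^2 f:
  H = [[-4, 2], [2, -8]]
Verify stationarity: grad f(x*) = H x* + g = (0, 0).
Eigenvalues of H: -8.8284, -3.1716.
Both eigenvalues < 0, so H is negative definite -> x* is a strict local max.

max


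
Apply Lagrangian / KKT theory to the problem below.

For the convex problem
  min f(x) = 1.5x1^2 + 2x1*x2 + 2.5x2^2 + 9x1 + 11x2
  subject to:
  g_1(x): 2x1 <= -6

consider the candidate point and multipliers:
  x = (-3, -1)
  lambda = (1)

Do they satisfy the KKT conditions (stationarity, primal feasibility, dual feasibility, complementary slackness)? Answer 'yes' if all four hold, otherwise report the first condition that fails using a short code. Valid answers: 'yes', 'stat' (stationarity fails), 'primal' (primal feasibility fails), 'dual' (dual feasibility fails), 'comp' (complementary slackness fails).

Gradient of f: grad f(x) = Q x + c = (-2, 0)
Constraint values g_i(x) = a_i^T x - b_i:
  g_1((-3, -1)) = 0
Stationarity residual: grad f(x) + sum_i lambda_i a_i = (0, 0)
  -> stationarity OK
Primal feasibility (all g_i <= 0): OK
Dual feasibility (all lambda_i >= 0): OK
Complementary slackness (lambda_i * g_i(x) = 0 for all i): OK

Verdict: yes, KKT holds.

yes


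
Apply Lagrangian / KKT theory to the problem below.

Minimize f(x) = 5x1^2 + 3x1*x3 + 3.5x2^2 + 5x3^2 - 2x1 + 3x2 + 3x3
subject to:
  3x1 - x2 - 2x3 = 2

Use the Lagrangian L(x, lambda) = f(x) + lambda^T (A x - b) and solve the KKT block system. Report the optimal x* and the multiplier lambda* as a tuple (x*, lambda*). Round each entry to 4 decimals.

Form the Lagrangian:
  L(x, lambda) = (1/2) x^T Q x + c^T x + lambda^T (A x - b)
Stationarity (grad_x L = 0): Q x + c + A^T lambda = 0.
Primal feasibility: A x = b.

This gives the KKT block system:
  [ Q   A^T ] [ x     ]   [-c ]
  [ A    0  ] [ lambda ] = [ b ]

Solving the linear system:
  x*      = (0.2833, -0.4158, -0.3671)
  lambda* = (0.0894)
  f(x*)   = -1.5471

x* = (0.2833, -0.4158, -0.3671), lambda* = (0.0894)


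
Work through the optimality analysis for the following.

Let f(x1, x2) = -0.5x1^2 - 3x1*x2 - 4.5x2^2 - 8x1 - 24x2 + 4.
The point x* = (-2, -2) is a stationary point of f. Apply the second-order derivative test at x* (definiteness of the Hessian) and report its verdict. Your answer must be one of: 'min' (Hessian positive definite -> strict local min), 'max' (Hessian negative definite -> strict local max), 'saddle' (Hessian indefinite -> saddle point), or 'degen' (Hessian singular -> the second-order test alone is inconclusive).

Compute the Hessian H = grad^2 f:
  H = [[-1, -3], [-3, -9]]
Verify stationarity: grad f(x*) = H x* + g = (0, 0).
Eigenvalues of H: -10, 0.
H has a zero eigenvalue (singular; negative semidefinite but not definite), so H is neither positive definite, negative definite, nor indefinite. The second-order test alone is inconclusive -> degen.
(Indeed, f is constant along the null direction of H through x*, so x* is not a strict local extremum.)

degen


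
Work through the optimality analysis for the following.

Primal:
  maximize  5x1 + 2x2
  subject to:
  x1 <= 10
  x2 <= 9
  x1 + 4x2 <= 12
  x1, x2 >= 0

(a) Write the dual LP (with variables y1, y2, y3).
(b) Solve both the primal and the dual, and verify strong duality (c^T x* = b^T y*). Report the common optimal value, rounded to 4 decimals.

The standard primal-dual pair for 'max c^T x s.t. A x <= b, x >= 0' is:
  Dual:  min b^T y  s.t.  A^T y >= c,  y >= 0.

So the dual LP is:
  minimize  10y1 + 9y2 + 12y3
  subject to:
    y1 + y3 >= 5
    y2 + 4y3 >= 2
    y1, y2, y3 >= 0

Solving the primal: x* = (10, 0.5).
  primal value c^T x* = 51.
Solving the dual: y* = (4.5, 0, 0.5).
  dual value b^T y* = 51.
Strong duality: c^T x* = b^T y*. Confirmed.

51


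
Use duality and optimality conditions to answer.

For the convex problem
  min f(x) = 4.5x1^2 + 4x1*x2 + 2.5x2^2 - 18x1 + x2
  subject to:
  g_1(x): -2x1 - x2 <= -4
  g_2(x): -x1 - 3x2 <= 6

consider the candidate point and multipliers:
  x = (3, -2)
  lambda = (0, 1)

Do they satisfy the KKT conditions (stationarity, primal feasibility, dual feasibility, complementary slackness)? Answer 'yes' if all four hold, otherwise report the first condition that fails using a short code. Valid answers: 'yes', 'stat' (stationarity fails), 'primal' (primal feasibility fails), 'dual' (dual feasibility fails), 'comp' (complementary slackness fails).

Gradient of f: grad f(x) = Q x + c = (1, 3)
Constraint values g_i(x) = a_i^T x - b_i:
  g_1((3, -2)) = 0
  g_2((3, -2)) = -3
Stationarity residual: grad f(x) + sum_i lambda_i a_i = (0, 0)
  -> stationarity OK
Primal feasibility (all g_i <= 0): OK
Dual feasibility (all lambda_i >= 0): OK
Complementary slackness (lambda_i * g_i(x) = 0 for all i): FAILS

Verdict: the first failing condition is complementary_slackness -> comp.

comp


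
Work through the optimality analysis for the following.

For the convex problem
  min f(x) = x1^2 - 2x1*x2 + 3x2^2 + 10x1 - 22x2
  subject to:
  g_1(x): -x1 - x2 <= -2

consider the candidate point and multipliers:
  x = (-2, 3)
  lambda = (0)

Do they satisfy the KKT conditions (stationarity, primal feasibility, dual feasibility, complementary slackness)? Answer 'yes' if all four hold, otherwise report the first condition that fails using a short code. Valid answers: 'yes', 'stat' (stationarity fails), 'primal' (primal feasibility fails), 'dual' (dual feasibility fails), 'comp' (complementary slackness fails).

Gradient of f: grad f(x) = Q x + c = (0, 0)
Constraint values g_i(x) = a_i^T x - b_i:
  g_1((-2, 3)) = 1
Stationarity residual: grad f(x) + sum_i lambda_i a_i = (0, 0)
  -> stationarity OK
Primal feasibility (all g_i <= 0): FAILS
Dual feasibility (all lambda_i >= 0): OK
Complementary slackness (lambda_i * g_i(x) = 0 for all i): OK

Verdict: the first failing condition is primal_feasibility -> primal.

primal


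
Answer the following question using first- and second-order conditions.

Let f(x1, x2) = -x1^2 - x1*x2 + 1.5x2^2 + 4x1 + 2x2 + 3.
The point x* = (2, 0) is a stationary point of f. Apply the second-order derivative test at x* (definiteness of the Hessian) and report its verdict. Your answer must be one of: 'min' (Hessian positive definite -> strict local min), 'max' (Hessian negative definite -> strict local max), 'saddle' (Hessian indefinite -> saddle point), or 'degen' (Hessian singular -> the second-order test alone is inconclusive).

Compute the Hessian H = grad^2 f:
  H = [[-2, -1], [-1, 3]]
Verify stationarity: grad f(x*) = H x* + g = (0, 0).
Eigenvalues of H: -2.1926, 3.1926.
Eigenvalues have mixed signs, so H is indefinite -> x* is a saddle point.

saddle


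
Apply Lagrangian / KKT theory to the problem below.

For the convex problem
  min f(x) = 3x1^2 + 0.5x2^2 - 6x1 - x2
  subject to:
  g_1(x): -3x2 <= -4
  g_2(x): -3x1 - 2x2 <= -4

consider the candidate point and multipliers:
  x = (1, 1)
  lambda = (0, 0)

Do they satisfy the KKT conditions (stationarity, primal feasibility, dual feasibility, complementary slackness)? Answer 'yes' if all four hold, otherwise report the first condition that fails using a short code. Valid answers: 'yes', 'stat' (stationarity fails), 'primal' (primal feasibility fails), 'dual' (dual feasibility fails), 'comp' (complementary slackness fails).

Gradient of f: grad f(x) = Q x + c = (0, 0)
Constraint values g_i(x) = a_i^T x - b_i:
  g_1((1, 1)) = 1
  g_2((1, 1)) = -1
Stationarity residual: grad f(x) + sum_i lambda_i a_i = (0, 0)
  -> stationarity OK
Primal feasibility (all g_i <= 0): FAILS
Dual feasibility (all lambda_i >= 0): OK
Complementary slackness (lambda_i * g_i(x) = 0 for all i): OK

Verdict: the first failing condition is primal_feasibility -> primal.

primal


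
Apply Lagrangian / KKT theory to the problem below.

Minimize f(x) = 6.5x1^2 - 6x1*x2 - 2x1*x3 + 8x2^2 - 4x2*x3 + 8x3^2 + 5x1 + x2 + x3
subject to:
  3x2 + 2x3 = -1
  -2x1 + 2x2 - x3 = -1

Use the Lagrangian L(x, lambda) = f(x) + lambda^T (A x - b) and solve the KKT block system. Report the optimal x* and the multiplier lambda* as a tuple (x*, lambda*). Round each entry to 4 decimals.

Form the Lagrangian:
  L(x, lambda) = (1/2) x^T Q x + c^T x + lambda^T (A x - b)
Stationarity (grad_x L = 0): Q x + c + A^T lambda = 0.
Primal feasibility: A x = b.

This gives the KKT block system:
  [ Q   A^T ] [ x     ]   [-c ]
  [ A    0  ] [ lambda ] = [ b ]

Solving the linear system:
  x*      = (0.0221, -0.4159, 0.1239)
  lambda* = (-0.4173, 3.7676)
  f(x*)   = 1.5844

x* = (0.0221, -0.4159, 0.1239), lambda* = (-0.4173, 3.7676)


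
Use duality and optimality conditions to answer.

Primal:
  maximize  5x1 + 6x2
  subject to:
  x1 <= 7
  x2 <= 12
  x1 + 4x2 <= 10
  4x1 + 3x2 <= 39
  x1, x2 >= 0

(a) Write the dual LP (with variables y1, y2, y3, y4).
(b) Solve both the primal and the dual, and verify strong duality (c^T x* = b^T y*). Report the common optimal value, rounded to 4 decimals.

The standard primal-dual pair for 'max c^T x s.t. A x <= b, x >= 0' is:
  Dual:  min b^T y  s.t.  A^T y >= c,  y >= 0.

So the dual LP is:
  minimize  7y1 + 12y2 + 10y3 + 39y4
  subject to:
    y1 + y3 + 4y4 >= 5
    y2 + 4y3 + 3y4 >= 6
    y1, y2, y3, y4 >= 0

Solving the primal: x* = (7, 0.75).
  primal value c^T x* = 39.5.
Solving the dual: y* = (3.5, 0, 1.5, 0).
  dual value b^T y* = 39.5.
Strong duality: c^T x* = b^T y*. Confirmed.

39.5


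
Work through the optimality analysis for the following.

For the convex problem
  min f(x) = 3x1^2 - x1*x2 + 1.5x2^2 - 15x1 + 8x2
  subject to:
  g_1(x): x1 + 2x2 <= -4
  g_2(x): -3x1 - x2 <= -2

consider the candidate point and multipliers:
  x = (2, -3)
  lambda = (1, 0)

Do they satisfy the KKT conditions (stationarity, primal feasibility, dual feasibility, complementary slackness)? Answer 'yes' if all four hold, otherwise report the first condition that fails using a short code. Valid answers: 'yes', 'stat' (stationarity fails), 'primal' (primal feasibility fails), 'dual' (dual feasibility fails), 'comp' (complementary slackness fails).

Gradient of f: grad f(x) = Q x + c = (0, -3)
Constraint values g_i(x) = a_i^T x - b_i:
  g_1((2, -3)) = 0
  g_2((2, -3)) = -1
Stationarity residual: grad f(x) + sum_i lambda_i a_i = (1, -1)
  -> stationarity FAILS
Primal feasibility (all g_i <= 0): OK
Dual feasibility (all lambda_i >= 0): OK
Complementary slackness (lambda_i * g_i(x) = 0 for all i): OK

Verdict: the first failing condition is stationarity -> stat.

stat


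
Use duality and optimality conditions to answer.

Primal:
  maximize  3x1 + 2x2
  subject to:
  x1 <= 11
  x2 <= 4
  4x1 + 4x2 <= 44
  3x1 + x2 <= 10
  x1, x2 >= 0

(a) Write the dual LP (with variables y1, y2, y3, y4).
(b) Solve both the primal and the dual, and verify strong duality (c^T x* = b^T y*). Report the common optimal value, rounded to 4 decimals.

The standard primal-dual pair for 'max c^T x s.t. A x <= b, x >= 0' is:
  Dual:  min b^T y  s.t.  A^T y >= c,  y >= 0.

So the dual LP is:
  minimize  11y1 + 4y2 + 44y3 + 10y4
  subject to:
    y1 + 4y3 + 3y4 >= 3
    y2 + 4y3 + y4 >= 2
    y1, y2, y3, y4 >= 0

Solving the primal: x* = (2, 4).
  primal value c^T x* = 14.
Solving the dual: y* = (0, 1, 0, 1).
  dual value b^T y* = 14.
Strong duality: c^T x* = b^T y*. Confirmed.

14


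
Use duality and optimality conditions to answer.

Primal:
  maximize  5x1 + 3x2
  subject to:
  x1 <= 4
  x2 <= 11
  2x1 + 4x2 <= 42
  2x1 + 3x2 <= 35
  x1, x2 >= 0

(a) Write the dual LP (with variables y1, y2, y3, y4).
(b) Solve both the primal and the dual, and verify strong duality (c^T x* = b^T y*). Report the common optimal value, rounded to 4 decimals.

The standard primal-dual pair for 'max c^T x s.t. A x <= b, x >= 0' is:
  Dual:  min b^T y  s.t.  A^T y >= c,  y >= 0.

So the dual LP is:
  minimize  4y1 + 11y2 + 42y3 + 35y4
  subject to:
    y1 + 2y3 + 2y4 >= 5
    y2 + 4y3 + 3y4 >= 3
    y1, y2, y3, y4 >= 0

Solving the primal: x* = (4, 8.5).
  primal value c^T x* = 45.5.
Solving the dual: y* = (3.5, 0, 0.75, 0).
  dual value b^T y* = 45.5.
Strong duality: c^T x* = b^T y*. Confirmed.

45.5


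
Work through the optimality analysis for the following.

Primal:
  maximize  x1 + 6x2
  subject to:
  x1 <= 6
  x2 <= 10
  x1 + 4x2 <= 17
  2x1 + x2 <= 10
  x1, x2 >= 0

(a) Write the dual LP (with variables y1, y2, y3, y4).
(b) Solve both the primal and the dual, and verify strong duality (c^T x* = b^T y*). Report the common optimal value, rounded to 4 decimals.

The standard primal-dual pair for 'max c^T x s.t. A x <= b, x >= 0' is:
  Dual:  min b^T y  s.t.  A^T y >= c,  y >= 0.

So the dual LP is:
  minimize  6y1 + 10y2 + 17y3 + 10y4
  subject to:
    y1 + y3 + 2y4 >= 1
    y2 + 4y3 + y4 >= 6
    y1, y2, y3, y4 >= 0

Solving the primal: x* = (0, 4.25).
  primal value c^T x* = 25.5.
Solving the dual: y* = (0, 0, 1.5, 0).
  dual value b^T y* = 25.5.
Strong duality: c^T x* = b^T y*. Confirmed.

25.5


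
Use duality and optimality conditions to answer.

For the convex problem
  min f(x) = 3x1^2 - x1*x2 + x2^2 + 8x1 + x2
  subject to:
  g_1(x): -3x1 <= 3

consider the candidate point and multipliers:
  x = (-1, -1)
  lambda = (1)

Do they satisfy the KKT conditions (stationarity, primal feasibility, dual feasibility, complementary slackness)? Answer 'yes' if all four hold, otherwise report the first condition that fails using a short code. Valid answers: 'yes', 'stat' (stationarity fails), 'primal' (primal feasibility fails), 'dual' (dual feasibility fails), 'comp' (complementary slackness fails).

Gradient of f: grad f(x) = Q x + c = (3, 0)
Constraint values g_i(x) = a_i^T x - b_i:
  g_1((-1, -1)) = 0
Stationarity residual: grad f(x) + sum_i lambda_i a_i = (0, 0)
  -> stationarity OK
Primal feasibility (all g_i <= 0): OK
Dual feasibility (all lambda_i >= 0): OK
Complementary slackness (lambda_i * g_i(x) = 0 for all i): OK

Verdict: yes, KKT holds.

yes


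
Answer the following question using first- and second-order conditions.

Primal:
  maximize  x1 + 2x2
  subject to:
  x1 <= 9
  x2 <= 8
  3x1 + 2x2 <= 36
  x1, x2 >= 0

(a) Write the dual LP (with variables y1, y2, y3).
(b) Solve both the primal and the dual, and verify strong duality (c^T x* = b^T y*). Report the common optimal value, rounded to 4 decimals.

The standard primal-dual pair for 'max c^T x s.t. A x <= b, x >= 0' is:
  Dual:  min b^T y  s.t.  A^T y >= c,  y >= 0.

So the dual LP is:
  minimize  9y1 + 8y2 + 36y3
  subject to:
    y1 + 3y3 >= 1
    y2 + 2y3 >= 2
    y1, y2, y3 >= 0

Solving the primal: x* = (6.6667, 8).
  primal value c^T x* = 22.6667.
Solving the dual: y* = (0, 1.3333, 0.3333).
  dual value b^T y* = 22.6667.
Strong duality: c^T x* = b^T y*. Confirmed.

22.6667


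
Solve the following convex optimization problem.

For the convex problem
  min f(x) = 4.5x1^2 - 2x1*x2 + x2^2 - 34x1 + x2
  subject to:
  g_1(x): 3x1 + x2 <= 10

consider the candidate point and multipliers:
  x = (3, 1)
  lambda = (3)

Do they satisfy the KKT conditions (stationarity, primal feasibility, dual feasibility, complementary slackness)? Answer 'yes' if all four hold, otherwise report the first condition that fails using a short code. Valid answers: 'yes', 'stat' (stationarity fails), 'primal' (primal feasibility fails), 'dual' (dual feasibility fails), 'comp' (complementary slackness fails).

Gradient of f: grad f(x) = Q x + c = (-9, -3)
Constraint values g_i(x) = a_i^T x - b_i:
  g_1((3, 1)) = 0
Stationarity residual: grad f(x) + sum_i lambda_i a_i = (0, 0)
  -> stationarity OK
Primal feasibility (all g_i <= 0): OK
Dual feasibility (all lambda_i >= 0): OK
Complementary slackness (lambda_i * g_i(x) = 0 for all i): OK

Verdict: yes, KKT holds.

yes


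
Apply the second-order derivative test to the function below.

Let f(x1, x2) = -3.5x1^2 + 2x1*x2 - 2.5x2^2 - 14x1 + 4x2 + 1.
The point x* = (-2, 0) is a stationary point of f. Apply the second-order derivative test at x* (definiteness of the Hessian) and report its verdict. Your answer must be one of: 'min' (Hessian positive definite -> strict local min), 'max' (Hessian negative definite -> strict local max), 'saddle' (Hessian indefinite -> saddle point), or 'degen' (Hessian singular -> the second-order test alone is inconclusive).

Compute the Hessian H = grad^2 f:
  H = [[-7, 2], [2, -5]]
Verify stationarity: grad f(x*) = H x* + g = (0, 0).
Eigenvalues of H: -8.2361, -3.7639.
Both eigenvalues < 0, so H is negative definite -> x* is a strict local max.

max


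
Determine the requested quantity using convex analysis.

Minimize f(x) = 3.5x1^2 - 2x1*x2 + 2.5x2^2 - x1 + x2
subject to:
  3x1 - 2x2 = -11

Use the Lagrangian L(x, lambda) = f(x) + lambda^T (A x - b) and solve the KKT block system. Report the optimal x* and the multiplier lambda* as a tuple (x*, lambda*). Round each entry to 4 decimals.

Form the Lagrangian:
  L(x, lambda) = (1/2) x^T Q x + c^T x + lambda^T (A x - b)
Stationarity (grad_x L = 0): Q x + c + A^T lambda = 0.
Primal feasibility: A x = b.

This gives the KKT block system:
  [ Q   A^T ] [ x     ]   [-c ]
  [ A    0  ] [ lambda ] = [ b ]

Solving the linear system:
  x*      = (-2.5102, 1.7347)
  lambda* = (7.3469)
  f(x*)   = 42.5306

x* = (-2.5102, 1.7347), lambda* = (7.3469)


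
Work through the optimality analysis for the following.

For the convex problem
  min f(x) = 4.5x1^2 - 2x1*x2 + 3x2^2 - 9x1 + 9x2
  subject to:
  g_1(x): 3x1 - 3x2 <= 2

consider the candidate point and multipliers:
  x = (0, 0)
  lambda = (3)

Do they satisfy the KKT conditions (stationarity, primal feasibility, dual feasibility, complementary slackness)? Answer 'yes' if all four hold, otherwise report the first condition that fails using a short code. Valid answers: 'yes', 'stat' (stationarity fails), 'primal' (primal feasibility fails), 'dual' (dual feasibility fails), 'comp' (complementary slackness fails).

Gradient of f: grad f(x) = Q x + c = (-9, 9)
Constraint values g_i(x) = a_i^T x - b_i:
  g_1((0, 0)) = -2
Stationarity residual: grad f(x) + sum_i lambda_i a_i = (0, 0)
  -> stationarity OK
Primal feasibility (all g_i <= 0): OK
Dual feasibility (all lambda_i >= 0): OK
Complementary slackness (lambda_i * g_i(x) = 0 for all i): FAILS

Verdict: the first failing condition is complementary_slackness -> comp.

comp


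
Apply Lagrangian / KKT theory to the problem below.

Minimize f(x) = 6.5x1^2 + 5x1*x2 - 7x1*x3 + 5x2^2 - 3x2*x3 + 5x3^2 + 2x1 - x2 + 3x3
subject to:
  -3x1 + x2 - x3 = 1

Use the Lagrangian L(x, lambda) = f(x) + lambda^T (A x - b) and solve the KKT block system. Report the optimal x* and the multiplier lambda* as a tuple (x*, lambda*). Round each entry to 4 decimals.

Form the Lagrangian:
  L(x, lambda) = (1/2) x^T Q x + c^T x + lambda^T (A x - b)
Stationarity (grad_x L = 0): Q x + c + A^T lambda = 0.
Primal feasibility: A x = b.

This gives the KKT block system:
  [ Q   A^T ] [ x     ]   [-c ]
  [ A    0  ] [ lambda ] = [ b ]

Solving the linear system:
  x*      = (-0.2032, 0.0233, -0.3671)
  lambda* = (0.6815)
  f(x*)   = -1.1063

x* = (-0.2032, 0.0233, -0.3671), lambda* = (0.6815)


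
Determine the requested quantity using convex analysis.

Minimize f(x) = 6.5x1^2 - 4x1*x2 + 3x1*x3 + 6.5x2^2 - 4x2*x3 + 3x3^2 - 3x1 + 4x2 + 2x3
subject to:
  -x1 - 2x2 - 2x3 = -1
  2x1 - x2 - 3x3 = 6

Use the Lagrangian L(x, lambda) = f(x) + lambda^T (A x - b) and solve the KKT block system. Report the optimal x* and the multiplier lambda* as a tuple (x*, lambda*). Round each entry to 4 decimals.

Form the Lagrangian:
  L(x, lambda) = (1/2) x^T Q x + c^T x + lambda^T (A x - b)
Stationarity (grad_x L = 0): Q x + c + A^T lambda = 0.
Primal feasibility: A x = b.

This gives the KKT block system:
  [ Q   A^T ] [ x     ]   [-c ]
  [ A    0  ] [ lambda ] = [ b ]

Solving the linear system:
  x*      = (1.8128, 0.5775, -0.9839)
  lambda* = (6.3379, -4.4836)
  f(x*)   = 14.0716

x* = (1.8128, 0.5775, -0.9839), lambda* = (6.3379, -4.4836)


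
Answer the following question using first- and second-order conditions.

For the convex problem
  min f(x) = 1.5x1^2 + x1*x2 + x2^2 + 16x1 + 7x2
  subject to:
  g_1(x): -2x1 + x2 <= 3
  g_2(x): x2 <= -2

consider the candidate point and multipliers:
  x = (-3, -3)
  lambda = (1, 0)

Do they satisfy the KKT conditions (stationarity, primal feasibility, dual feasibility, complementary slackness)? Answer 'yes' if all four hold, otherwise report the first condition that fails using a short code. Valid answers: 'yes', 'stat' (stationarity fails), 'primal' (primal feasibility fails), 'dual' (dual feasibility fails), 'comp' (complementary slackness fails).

Gradient of f: grad f(x) = Q x + c = (4, -2)
Constraint values g_i(x) = a_i^T x - b_i:
  g_1((-3, -3)) = 0
  g_2((-3, -3)) = -1
Stationarity residual: grad f(x) + sum_i lambda_i a_i = (2, -1)
  -> stationarity FAILS
Primal feasibility (all g_i <= 0): OK
Dual feasibility (all lambda_i >= 0): OK
Complementary slackness (lambda_i * g_i(x) = 0 for all i): OK

Verdict: the first failing condition is stationarity -> stat.

stat


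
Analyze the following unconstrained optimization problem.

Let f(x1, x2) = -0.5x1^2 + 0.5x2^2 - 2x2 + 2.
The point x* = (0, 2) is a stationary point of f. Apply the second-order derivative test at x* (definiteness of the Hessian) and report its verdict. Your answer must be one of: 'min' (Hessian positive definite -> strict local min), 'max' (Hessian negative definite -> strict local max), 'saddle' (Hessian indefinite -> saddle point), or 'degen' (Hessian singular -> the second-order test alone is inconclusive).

Compute the Hessian H = grad^2 f:
  H = [[-1, 0], [0, 1]]
Verify stationarity: grad f(x*) = H x* + g = (0, 0).
Eigenvalues of H: -1, 1.
Eigenvalues have mixed signs, so H is indefinite -> x* is a saddle point.

saddle
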